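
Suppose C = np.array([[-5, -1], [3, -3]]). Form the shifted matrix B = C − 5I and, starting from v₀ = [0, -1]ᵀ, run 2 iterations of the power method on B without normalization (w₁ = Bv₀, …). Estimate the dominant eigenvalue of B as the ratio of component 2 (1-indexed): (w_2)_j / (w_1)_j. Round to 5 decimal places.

μ ≈ -7.62500

B = C − 5I has rows (-10, -1); (3, -8)
w1 = Bv₀ = ((-10)·0 + (-1)·(-1); 3·0 + (-8)·(-1)) = (1, 8)
w2 = Bw1 = ((-10)·1 + (-1)·8; 3·1 + (-8)·8) = (-18, -61)
Ratio: -61/8 = -7.62500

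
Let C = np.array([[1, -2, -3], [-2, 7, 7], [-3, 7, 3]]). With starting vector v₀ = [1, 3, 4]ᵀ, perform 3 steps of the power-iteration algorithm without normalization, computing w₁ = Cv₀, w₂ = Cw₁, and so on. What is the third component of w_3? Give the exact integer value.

w1 = Cv₀ = (1·1 + (-2)·3 + (-3)·4; (-2)·1 + 7·3 + 7·4; (-3)·1 + 7·3 + 3·4) = (-17, 47, 30)
w2 = Cw1 = (1·(-17) + (-2)·47 + (-3)·30; (-2)·(-17) + 7·47 + 7·30; (-3)·(-17) + 7·47 + 3·30) = (-201, 573, 470)
w3 = Cw2 = (-2757, 7703, 6024)
The requested component of w3 is 6024.

6024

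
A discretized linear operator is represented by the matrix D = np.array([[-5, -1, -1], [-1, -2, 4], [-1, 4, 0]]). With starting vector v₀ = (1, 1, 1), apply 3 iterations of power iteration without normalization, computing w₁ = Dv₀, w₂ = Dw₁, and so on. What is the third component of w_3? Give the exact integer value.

w1 = Dv₀ = ((-5)·1 + (-1)·1 + (-1)·1; (-1)·1 + (-2)·1 + 4·1; (-1)·1 + 4·1 + 0·1) = (-7, 1, 3)
w2 = Dw1 = ((-5)·(-7) + (-1)·1 + (-1)·3; (-1)·(-7) + (-2)·1 + 4·3; (-1)·(-7) + 4·1 + 0·3) = (31, 17, 11)
w3 = Dw2 = (-183, -21, 37)
The requested component of w3 is 37.

37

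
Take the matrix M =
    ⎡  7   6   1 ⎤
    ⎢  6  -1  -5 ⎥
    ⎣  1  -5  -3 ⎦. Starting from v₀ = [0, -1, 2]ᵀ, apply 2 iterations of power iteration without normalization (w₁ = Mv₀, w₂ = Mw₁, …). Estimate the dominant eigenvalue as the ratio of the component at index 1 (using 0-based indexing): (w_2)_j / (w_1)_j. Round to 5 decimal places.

w1 = Mv₀ = (7·0 + 6·(-1) + 1·2; 6·0 + (-1)·(-1) + (-5)·2; 1·0 + (-5)·(-1) + (-3)·2) = (-4, -9, -1)
w2 = Mw1 = (7·(-4) + 6·(-9) + 1·(-1); 6·(-4) + (-1)·(-9) + (-5)·(-1); 1·(-4) + (-5)·(-9) + (-3)·(-1)) = (-83, -10, 44)
Ratio at component: -10 / -9 = 1.11111

1.11111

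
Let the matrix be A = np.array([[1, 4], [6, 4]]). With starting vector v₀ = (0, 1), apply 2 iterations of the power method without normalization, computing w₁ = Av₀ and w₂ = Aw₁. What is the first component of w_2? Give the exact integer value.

20

w1 = Av₀ = (4, 4)
w2 = Aw1 = (20, 40)
The requested component of w2 is 20.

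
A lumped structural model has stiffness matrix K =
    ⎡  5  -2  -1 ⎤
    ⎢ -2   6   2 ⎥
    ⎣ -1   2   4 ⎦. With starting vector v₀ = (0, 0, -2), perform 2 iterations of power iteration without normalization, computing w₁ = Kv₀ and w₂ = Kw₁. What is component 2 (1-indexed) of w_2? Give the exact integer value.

w1 = Kv₀ = (5·0 + (-2)·0 + (-1)·(-2); (-2)·0 + 6·0 + 2·(-2); (-1)·0 + 2·0 + 4·(-2)) = (2, -4, -8)
w2 = Kw1 = (5·2 + (-2)·(-4) + (-1)·(-8); (-2)·2 + 6·(-4) + 2·(-8); (-1)·2 + 2·(-4) + 4·(-8)) = (26, -44, -42)
The requested component of w2 is -44.

-44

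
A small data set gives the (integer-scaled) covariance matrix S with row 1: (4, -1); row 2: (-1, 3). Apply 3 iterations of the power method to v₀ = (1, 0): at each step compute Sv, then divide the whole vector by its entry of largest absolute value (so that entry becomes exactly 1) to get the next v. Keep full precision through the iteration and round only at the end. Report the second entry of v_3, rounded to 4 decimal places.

Sv0 = (4.00000, -1.00000); divide by 4.00000 → v1 = (1.00000, -0.25000)
Sv1 = (4.25000, -1.75000); divide by 4.25000 → v2 = (1.00000, -0.41176)
Sv2 = (4.41176, -2.23529); divide by 4.41176 → v3 = (1.00000, -0.50667)
Requested entry of v3: -38/75 = -0.5067

-0.5067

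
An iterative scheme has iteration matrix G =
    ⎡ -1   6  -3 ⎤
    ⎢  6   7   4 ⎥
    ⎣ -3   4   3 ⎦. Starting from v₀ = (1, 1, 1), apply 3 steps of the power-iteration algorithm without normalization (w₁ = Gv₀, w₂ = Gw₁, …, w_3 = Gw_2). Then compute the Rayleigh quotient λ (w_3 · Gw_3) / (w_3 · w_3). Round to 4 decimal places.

10.7274

w1 = Gv₀ = (2, 17, 4)
w2 = Gw1 = (88, 147, 74)
w3 = Gw2 = (572, 1853, 546)
Gw3 = (8908, 18587, 7334)
w3·Gw3 = 572·8908 + 1853·18587 + 546·7334 = 43541451; w3·w3 = 572·572 + 1853·1853 + 546·546 = 4058909
λ ≈ 43541451/4058909 = 10.7274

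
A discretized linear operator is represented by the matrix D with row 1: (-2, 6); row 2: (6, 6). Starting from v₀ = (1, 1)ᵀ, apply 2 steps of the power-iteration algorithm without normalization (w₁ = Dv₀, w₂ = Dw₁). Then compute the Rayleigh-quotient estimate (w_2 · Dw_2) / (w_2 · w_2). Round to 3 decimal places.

λ ≈ 9.077

w1 = Dv₀ = (4, 12)
w2 = Dw1 = (64, 96)
Dw2 = (448, 960)
w2·Dw2 = 64·448 + 96·960 = 120832; w2·w2 = 64·64 + 96·96 = 13312
λ ≈ 120832/13312 = 9.077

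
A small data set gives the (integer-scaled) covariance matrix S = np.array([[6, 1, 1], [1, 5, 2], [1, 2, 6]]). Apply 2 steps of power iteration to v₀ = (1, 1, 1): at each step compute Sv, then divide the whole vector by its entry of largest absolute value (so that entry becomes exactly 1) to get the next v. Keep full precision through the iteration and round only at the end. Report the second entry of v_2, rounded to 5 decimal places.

0.84615

Sv0 = (8.000000, 8.000000, 9.000000); divide by 9.000000 → v1 = (0.888889, 0.888889, 1.000000)
Sv1 = (7.222222, 7.333333, 8.666667); divide by 8.666667 → v2 = (0.833333, 0.846154, 1.000000)
Requested entry of v2: 66/78 = 0.84615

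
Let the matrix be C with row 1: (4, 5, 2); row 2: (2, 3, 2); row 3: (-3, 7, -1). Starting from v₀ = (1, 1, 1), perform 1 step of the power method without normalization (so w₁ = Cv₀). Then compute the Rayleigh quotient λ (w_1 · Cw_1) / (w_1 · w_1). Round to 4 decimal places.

λ ≈ 7.3575

w1 = Cv₀ = (4·1 + 5·1 + 2·1; 2·1 + 3·1 + 2·1; (-3)·1 + 7·1 + (-1)·1) = (11, 7, 3)
Cw1 = (85, 49, 13)
w1·Cw1 = 11·85 + 7·49 + 3·13 = 1317; w1·w1 = 11·11 + 7·7 + 3·3 = 179
λ ≈ 1317/179 = 7.3575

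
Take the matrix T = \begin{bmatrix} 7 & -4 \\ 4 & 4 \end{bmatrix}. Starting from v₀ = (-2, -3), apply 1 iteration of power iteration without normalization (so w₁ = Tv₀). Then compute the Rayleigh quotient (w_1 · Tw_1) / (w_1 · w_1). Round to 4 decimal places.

4.0297

w1 = Tv₀ = (7·(-2) + (-4)·(-3); 4·(-2) + 4·(-3)) = (-2, -20)
Tw1 = (66, -88)
w1·Tw1 = (-2)·66 + (-20)·(-88) = 1628; w1·w1 = (-2)·(-2) + (-20)·(-20) = 404
λ ≈ 1628/404 = 4.0297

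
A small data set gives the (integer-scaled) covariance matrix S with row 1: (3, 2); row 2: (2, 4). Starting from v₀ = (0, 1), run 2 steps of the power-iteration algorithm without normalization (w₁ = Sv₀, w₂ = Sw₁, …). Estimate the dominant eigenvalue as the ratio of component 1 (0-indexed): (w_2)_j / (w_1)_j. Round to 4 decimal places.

5.0000

w1 = Sv₀ = (2, 4)
w2 = Sw1 = (14, 20)
Ratio at component: 20 / 4 = 5.0000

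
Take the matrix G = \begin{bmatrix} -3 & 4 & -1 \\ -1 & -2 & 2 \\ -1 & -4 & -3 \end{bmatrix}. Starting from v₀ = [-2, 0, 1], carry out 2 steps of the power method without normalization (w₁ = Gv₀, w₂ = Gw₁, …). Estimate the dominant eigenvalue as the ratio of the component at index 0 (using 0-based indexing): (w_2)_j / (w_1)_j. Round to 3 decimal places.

w1 = Gv₀ = ((-3)·(-2) + 4·0 + (-1)·1; (-1)·(-2) + (-2)·0 + 2·1; (-1)·(-2) + (-4)·0 + (-3)·1) = (5, 4, -1)
w2 = Gw1 = ((-3)·5 + 4·4 + (-1)·(-1); (-1)·5 + (-2)·4 + 2·(-1); (-1)·5 + (-4)·4 + (-3)·(-1)) = (2, -15, -18)
Ratio at component: 2 / 5 = 0.400

λ ≈ 0.400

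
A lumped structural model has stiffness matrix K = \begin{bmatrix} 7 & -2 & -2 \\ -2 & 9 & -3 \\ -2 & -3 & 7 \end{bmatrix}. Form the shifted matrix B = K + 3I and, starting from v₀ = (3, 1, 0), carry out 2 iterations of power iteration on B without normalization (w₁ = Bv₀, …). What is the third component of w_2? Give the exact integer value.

-164

B = K + 3I has rows (10, -2, -2); (-2, 12, -3); (-2, -3, 10)
w1 = Bv₀ = (10·3 + (-2)·1 + (-2)·0; (-2)·3 + 12·1 + (-3)·0; (-2)·3 + (-3)·1 + 10·0) = (28, 6, -9)
w2 = Bw1 = (10·28 + (-2)·6 + (-2)·(-9); (-2)·28 + 12·6 + (-3)·(-9); (-2)·28 + (-3)·6 + 10·(-9)) = (286, 43, -164)
Requested component of w2: -164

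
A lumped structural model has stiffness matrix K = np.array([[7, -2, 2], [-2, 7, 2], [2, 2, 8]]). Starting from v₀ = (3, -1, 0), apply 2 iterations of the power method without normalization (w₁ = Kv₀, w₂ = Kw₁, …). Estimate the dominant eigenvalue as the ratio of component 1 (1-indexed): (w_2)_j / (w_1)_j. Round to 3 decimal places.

w1 = Kv₀ = (7·3 + (-2)·(-1) + 2·0; (-2)·3 + 7·(-1) + 2·0; 2·3 + 2·(-1) + 8·0) = (23, -13, 4)
w2 = Kw1 = (7·23 + (-2)·(-13) + 2·4; (-2)·23 + 7·(-13) + 2·4; 2·23 + 2·(-13) + 8·4) = (195, -129, 52)
Ratio at component: 195 / 23 = 8.478

λ ≈ 8.478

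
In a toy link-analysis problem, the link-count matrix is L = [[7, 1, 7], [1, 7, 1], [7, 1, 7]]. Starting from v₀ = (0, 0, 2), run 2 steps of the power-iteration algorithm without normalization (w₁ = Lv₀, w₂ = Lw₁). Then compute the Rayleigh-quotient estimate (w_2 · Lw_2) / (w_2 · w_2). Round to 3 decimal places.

λ ≈ 14.261

w1 = Lv₀ = (14, 2, 14)
w2 = Lw1 = (198, 42, 198)
Lw2 = (2814, 690, 2814)
w2·Lw2 = 198·2814 + 42·690 + 198·2814 = 1143324; w2·w2 = 198·198 + 42·42 + 198·198 = 80172
λ ≈ 1143324/80172 = 14.261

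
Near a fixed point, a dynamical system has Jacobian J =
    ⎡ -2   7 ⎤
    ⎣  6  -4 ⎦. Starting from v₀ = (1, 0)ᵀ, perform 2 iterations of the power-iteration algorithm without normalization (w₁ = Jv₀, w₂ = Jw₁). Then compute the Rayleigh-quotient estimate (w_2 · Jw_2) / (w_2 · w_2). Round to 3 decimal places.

w1 = Jv₀ = (-2, 6)
w2 = Jw1 = (46, -36)
Jw2 = (-344, 420)
w2·Jw2 = 46·(-344) + (-36)·420 = -30944; w2·w2 = 46·46 + (-36)·(-36) = 3412
λ ≈ -30944/3412 = -9.069

λ ≈ -9.069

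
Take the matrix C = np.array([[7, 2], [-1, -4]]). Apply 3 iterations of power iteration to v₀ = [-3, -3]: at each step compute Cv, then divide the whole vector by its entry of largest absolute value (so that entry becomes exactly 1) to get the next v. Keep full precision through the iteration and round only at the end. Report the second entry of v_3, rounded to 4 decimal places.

Cv0 = (-27.00000, 15.00000); divide by -27.00000 → v1 = (1.00000, -0.55556)
Cv1 = (5.88889, 1.22222); divide by 5.88889 → v2 = (1.00000, 0.20755)
Cv2 = (7.41509, -1.83019); divide by 7.41509 → v3 = (1.00000, -0.24682)
Requested entry of v3: 291/-1179 = -0.2468

-0.2468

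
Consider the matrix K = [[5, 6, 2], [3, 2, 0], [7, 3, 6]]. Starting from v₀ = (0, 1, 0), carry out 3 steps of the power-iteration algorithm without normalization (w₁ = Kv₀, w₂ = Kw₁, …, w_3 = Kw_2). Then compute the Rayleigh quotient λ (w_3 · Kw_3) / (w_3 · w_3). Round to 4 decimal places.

w1 = Kv₀ = (5·0 + 6·1 + 2·0; 3·0 + 2·1 + 0·0; 7·0 + 3·1 + 6·0) = (6, 2, 3)
w2 = Kw1 = (5·6 + 6·2 + 2·3; 3·6 + 2·2 + 0·3; 7·6 + 3·2 + 6·3) = (48, 22, 66)
w3 = Kw2 = (504, 188, 798)
Kw3 = (5244, 1888, 8880)
w3·Kw3 = 504·5244 + 188·1888 + 798·8880 = 10084160; w3·w3 = 504·504 + 188·188 + 798·798 = 926164
λ ≈ 10084160/926164 = 10.8881

λ ≈ 10.8881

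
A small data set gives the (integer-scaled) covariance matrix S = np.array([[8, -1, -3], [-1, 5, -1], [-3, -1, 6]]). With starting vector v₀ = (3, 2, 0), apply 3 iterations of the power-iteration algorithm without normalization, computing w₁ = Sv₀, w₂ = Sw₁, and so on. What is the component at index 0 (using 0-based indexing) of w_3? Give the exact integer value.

2009

w1 = Sv₀ = (8·3 + (-1)·2 + (-3)·0; (-1)·3 + 5·2 + (-1)·0; (-3)·3 + (-1)·2 + 6·0) = (22, 7, -11)
w2 = Sw1 = (8·22 + (-1)·7 + (-3)·(-11); (-1)·22 + 5·7 + (-1)·(-11); (-3)·22 + (-1)·7 + 6·(-11)) = (202, 24, -139)
w3 = Sw2 = (2009, 57, -1464)
The requested component of w3 is 2009.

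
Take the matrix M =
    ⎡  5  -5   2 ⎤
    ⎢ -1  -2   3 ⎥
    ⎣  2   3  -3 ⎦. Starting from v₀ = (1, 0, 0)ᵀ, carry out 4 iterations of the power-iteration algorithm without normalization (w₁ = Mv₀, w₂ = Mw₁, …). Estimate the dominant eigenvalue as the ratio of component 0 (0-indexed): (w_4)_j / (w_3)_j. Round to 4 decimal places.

w1 = Mv₀ = (5·1 + (-5)·0 + 2·0; (-1)·1 + (-2)·0 + 3·0; 2·1 + 3·0 + (-3)·0) = (5, -1, 2)
w2 = Mw1 = (5·5 + (-5)·(-1) + 2·2; (-1)·5 + (-2)·(-1) + 3·2; 2·5 + 3·(-1) + (-3)·2) = (34, 3, 1)
w3 = Mw2 = (157, -37, 74)
w4 = Mw3 = (1118, 139, -19)
Ratio at component: 1118 / 157 = 7.1210

λ ≈ 7.1210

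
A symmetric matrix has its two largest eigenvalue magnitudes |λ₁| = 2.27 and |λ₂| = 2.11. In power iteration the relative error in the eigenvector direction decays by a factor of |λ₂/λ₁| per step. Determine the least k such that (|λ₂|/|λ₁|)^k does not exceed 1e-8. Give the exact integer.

253

|λ₂/λ₁| = 2.11/2.27 = 0.92952
Need k ≥ ln(1e-8) / ln(0.92952) = -18.4207 / -0.0731 ≈ 252.021
Smallest integer k satisfying the bound: 253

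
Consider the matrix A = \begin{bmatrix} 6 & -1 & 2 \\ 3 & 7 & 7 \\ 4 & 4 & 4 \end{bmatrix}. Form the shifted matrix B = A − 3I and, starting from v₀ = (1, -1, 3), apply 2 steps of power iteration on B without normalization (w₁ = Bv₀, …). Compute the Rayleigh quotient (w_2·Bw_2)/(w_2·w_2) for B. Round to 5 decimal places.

B = A − 3I has rows (3, -1, 2); (3, 4, 7); (4, 4, 1)
w1 = Bv₀ = (10, 20, 3)
w2 = Bw1 = (16, 131, 123)
Bw2 = (163, 1433, 711)
w2·Bw2 = 277784; w2·w2 = 32546; μ ≈ 277784/32546 = 8.53512

8.53512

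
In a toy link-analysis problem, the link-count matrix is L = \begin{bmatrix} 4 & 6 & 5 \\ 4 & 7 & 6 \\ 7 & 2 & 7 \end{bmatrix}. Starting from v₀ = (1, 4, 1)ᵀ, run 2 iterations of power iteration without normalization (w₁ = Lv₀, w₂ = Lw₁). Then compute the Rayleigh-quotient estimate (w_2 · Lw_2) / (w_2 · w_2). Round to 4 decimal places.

w1 = Lv₀ = (4·1 + 6·4 + 5·1; 4·1 + 7·4 + 6·1; 7·1 + 2·4 + 7·1) = (33, 38, 22)
w2 = Lw1 = (4·33 + 6·38 + 5·22; 4·33 + 7·38 + 6·22; 7·33 + 2·38 + 7·22) = (470, 530, 461)
Lw2 = (7365, 8356, 7577)
w2·Lw2 = 470·7365 + 530·8356 + 461·7577 = 11383227; w2·w2 = 470·470 + 530·530 + 461·461 = 714321
λ ≈ 11383227/714321 = 15.9357

λ ≈ 15.9357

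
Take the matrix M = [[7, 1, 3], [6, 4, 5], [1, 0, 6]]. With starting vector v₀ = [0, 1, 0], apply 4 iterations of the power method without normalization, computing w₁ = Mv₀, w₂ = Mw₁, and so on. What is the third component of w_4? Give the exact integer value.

204

w1 = Mv₀ = (7·0 + 1·1 + 3·0; 6·0 + 4·1 + 5·0; 1·0 + 0·1 + 6·0) = (1, 4, 0)
w2 = Mw1 = (7·1 + 1·4 + 3·0; 6·1 + 4·4 + 5·0; 1·1 + 0·4 + 6·0) = (11, 22, 1)
w3 = Mw2 = (102, 159, 17)
w4 = Mw3 = (924, 1333, 204)
The requested component of w4 is 204.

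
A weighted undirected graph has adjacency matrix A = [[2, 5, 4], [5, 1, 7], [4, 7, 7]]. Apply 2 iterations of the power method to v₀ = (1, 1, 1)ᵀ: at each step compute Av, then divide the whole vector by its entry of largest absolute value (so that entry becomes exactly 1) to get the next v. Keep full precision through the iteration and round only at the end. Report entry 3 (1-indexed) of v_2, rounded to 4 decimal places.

1.0000

Av0 = (11.00000, 13.00000, 18.00000); divide by 18.00000 → v1 = (0.61111, 0.72222, 1.00000)
Av1 = (8.83333, 10.77778, 14.50000); divide by 14.50000 → v2 = (0.60920, 0.74330, 1.00000)
Requested entry of v2: 261/261 = 1.0000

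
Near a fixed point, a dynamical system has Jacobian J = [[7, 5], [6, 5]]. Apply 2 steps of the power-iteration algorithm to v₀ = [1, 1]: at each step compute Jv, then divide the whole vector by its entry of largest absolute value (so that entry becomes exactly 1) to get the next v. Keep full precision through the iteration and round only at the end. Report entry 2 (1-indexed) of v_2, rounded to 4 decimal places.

0.9137

Jv0 = (12.00000, 11.00000); divide by 12.00000 → v1 = (1.00000, 0.91667)
Jv1 = (11.58333, 10.58333); divide by 11.58333 → v2 = (1.00000, 0.91367)
Requested entry of v2: 127/139 = 0.9137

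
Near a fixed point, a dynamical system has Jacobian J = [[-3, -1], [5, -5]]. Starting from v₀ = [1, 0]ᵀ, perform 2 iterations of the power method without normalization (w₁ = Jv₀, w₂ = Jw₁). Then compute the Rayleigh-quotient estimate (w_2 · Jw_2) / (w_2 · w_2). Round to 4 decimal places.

w1 = Jv₀ = ((-3)·1 + (-1)·0; 5·1 + (-5)·0) = (-3, 5)
w2 = Jw1 = ((-3)·(-3) + (-1)·5; 5·(-3) + (-5)·5) = (4, -40)
Jw2 = (28, 220)
w2·Jw2 = 4·28 + (-40)·220 = -8688; w2·w2 = 4·4 + (-40)·(-40) = 1616
λ ≈ -8688/1616 = -5.3762

-5.3762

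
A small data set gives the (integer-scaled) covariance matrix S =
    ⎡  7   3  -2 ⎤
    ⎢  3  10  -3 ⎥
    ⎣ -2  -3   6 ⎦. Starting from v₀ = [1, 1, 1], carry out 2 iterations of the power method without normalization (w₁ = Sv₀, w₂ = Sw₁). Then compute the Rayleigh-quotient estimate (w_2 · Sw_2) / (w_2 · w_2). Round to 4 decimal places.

w1 = Sv₀ = (8, 10, 1)
w2 = Sw1 = (84, 121, -40)
Sw2 = (1031, 1582, -771)
w2·Sw2 = 84·1031 + 121·1582 + (-40)·(-771) = 308866; w2·w2 = 84·84 + 121·121 + (-40)·(-40) = 23297
λ ≈ 308866/23297 = 13.2578

13.2578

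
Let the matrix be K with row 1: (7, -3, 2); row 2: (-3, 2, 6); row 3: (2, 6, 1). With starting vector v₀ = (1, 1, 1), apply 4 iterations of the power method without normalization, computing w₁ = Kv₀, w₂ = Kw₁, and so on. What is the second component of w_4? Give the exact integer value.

w1 = Kv₀ = (6, 5, 9)
w2 = Kw1 = (45, 46, 51)
w3 = Kw2 = (279, 263, 417)
w4 = Kw3 = (1998, 2191, 2553)
The requested component of w4 is 2191.

2191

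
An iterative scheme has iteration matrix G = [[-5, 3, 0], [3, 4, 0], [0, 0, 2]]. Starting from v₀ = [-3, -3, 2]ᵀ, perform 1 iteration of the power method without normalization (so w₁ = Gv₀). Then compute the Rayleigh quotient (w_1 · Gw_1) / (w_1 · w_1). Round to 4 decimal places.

λ ≈ 1.7444

w1 = Gv₀ = ((-5)·(-3) + 3·(-3) + 0·2; 3·(-3) + 4·(-3) + 0·2; 0·(-3) + 0·(-3) + 2·2) = (6, -21, 4)
Gw1 = (-93, -66, 8)
w1·Gw1 = 6·(-93) + (-21)·(-66) + 4·8 = 860; w1·w1 = 6·6 + (-21)·(-21) + 4·4 = 493
λ ≈ 860/493 = 1.7444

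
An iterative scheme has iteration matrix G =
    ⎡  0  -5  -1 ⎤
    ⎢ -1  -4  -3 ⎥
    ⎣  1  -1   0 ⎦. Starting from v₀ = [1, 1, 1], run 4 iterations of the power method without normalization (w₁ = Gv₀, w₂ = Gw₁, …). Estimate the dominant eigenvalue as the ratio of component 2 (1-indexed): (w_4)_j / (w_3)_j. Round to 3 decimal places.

w1 = Gv₀ = (0·1 + (-5)·1 + (-1)·1; (-1)·1 + (-4)·1 + (-3)·1; 1·1 + (-1)·1 + 0·1) = (-6, -8, 0)
w2 = Gw1 = (0·(-6) + (-5)·(-8) + (-1)·0; (-1)·(-6) + (-4)·(-8) + (-3)·0; 1·(-6) + (-1)·(-8) + 0·0) = (40, 38, 2)
w3 = Gw2 = (-192, -198, 2)
w4 = Gw3 = (988, 978, 6)
Ratio at component: 978 / -198 = -4.939

λ ≈ -4.939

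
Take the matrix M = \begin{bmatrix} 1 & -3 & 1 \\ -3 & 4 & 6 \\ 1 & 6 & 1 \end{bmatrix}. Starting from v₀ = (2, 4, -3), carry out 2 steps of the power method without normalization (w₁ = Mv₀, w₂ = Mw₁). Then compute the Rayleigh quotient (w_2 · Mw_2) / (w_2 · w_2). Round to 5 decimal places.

w1 = Mv₀ = (-13, -8, 23)
w2 = Mw1 = (34, 145, -38)
Mw2 = (-439, 250, 866)
w2·Mw2 = 34·(-439) + 145·250 + (-38)·866 = -11584; w2·w2 = 34·34 + 145·145 + (-38)·(-38) = 23625
λ ≈ -11584/23625 = -0.49033

-0.49033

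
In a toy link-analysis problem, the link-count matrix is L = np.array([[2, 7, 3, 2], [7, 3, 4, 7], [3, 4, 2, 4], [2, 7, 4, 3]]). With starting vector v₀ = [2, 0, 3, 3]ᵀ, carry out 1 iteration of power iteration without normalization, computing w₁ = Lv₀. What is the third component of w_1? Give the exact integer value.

24

w1 = Lv₀ = (2·2 + 7·0 + 3·3 + 2·3; 7·2 + 3·0 + 4·3 + 7·3; 3·2 + 4·0 + 2·3 + 4·3; 2·2 + 7·0 + 4·3 + 3·3) = (19, 47, 24, 25)
The requested component of w1 is 24.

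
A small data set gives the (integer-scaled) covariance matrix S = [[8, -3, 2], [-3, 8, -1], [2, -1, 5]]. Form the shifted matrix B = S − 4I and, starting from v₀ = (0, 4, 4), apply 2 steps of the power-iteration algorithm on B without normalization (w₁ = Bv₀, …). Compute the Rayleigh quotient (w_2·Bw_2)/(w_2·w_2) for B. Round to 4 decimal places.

7.5919

B = S − 4I has rows (4, -3, 2); (-3, 4, -1); (2, -1, 1)
w1 = Bv₀ = (4·0 + (-3)·4 + 2·4; (-3)·0 + 4·4 + (-1)·4; 2·0 + (-1)·4 + 1·4) = (-4, 12, 0)
w2 = Bw1 = (4·(-4) + (-3)·12 + 2·0; (-3)·(-4) + 4·12 + (-1)·0; 2·(-4) + (-1)·12 + 1·0) = (-52, 60, -20)
Bw2 = (-428, 416, -184)
w2·Bw2 = 50896; w2·w2 = 6704; μ ≈ 50896/6704 = 7.5919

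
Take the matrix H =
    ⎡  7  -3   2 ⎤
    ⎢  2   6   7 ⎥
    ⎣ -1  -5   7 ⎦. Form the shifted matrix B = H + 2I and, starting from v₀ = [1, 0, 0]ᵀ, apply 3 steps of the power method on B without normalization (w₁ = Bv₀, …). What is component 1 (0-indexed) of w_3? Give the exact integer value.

166

B = H + 2I has rows (9, -3, 2); (2, 8, 7); (-1, -5, 9)
w1 = Bv₀ = (9, 2, -1)
w2 = Bw1 = (73, 27, -28)
w3 = Bw2 = (520, 166, -460)
Requested component of w3: 166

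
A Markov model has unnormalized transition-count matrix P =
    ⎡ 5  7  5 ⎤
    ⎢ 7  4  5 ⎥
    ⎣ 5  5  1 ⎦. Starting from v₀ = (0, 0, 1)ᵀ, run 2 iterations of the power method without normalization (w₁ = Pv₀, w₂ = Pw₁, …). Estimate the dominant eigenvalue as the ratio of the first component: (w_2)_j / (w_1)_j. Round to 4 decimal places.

w1 = Pv₀ = (5·0 + 7·0 + 5·1; 7·0 + 4·0 + 5·1; 5·0 + 5·0 + 1·1) = (5, 5, 1)
w2 = Pw1 = (5·5 + 7·5 + 5·1; 7·5 + 4·5 + 5·1; 5·5 + 5·5 + 1·1) = (65, 60, 51)
Ratio at component: 65 / 5 = 13.0000

13.0000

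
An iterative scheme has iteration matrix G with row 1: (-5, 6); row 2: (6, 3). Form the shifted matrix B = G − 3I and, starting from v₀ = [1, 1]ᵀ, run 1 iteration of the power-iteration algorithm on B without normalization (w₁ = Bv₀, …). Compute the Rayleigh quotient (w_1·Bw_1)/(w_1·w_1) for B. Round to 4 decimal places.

-4.4000

B = G − 3I has rows (-8, 6); (6, 0)
w1 = Bv₀ = ((-8)·1 + 6·1; 6·1 + 0·1) = (-2, 6)
Bw1 = (52, -12)
w1·Bw1 = -176; w1·w1 = 40; μ ≈ -176/40 = -4.4000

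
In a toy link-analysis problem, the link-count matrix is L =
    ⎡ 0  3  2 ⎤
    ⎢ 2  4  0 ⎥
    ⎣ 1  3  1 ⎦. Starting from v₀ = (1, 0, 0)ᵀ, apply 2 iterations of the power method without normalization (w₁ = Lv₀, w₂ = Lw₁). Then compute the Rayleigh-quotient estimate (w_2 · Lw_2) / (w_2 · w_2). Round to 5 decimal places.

λ ≈ 5.42938

w1 = Lv₀ = (0·1 + 3·0 + 2·0; 2·1 + 4·0 + 0·0; 1·1 + 3·0 + 1·0) = (0, 2, 1)
w2 = Lw1 = (0·0 + 3·2 + 2·1; 2·0 + 4·2 + 0·1; 1·0 + 3·2 + 1·1) = (8, 8, 7)
Lw2 = (38, 48, 39)
w2·Lw2 = 8·38 + 8·48 + 7·39 = 961; w2·w2 = 8·8 + 8·8 + 7·7 = 177
λ ≈ 961/177 = 5.42938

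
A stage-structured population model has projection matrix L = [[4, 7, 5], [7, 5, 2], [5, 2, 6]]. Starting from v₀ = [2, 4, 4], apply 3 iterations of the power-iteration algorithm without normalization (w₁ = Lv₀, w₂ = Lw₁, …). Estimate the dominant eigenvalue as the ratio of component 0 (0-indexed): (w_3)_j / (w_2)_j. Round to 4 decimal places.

λ ≈ 14.8269

w1 = Lv₀ = (56, 42, 42)
w2 = Lw1 = (728, 686, 616)
w3 = Lw2 = (10794, 9758, 8708)
Ratio at component: 10794 / 728 = 14.8269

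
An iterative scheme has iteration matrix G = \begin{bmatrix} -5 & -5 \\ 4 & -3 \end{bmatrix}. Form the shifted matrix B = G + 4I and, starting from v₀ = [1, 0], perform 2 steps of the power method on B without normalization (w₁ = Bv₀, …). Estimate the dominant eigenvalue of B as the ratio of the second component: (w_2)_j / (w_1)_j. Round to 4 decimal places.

μ ≈ 0.0000

B = G + 4I has rows (-1, -5); (4, 1)
w1 = Bv₀ = ((-1)·1 + (-5)·0; 4·1 + 1·0) = (-1, 4)
w2 = Bw1 = ((-1)·(-1) + (-5)·4; 4·(-1) + 1·4) = (-19, 0)
Ratio: 0/4 = 0.0000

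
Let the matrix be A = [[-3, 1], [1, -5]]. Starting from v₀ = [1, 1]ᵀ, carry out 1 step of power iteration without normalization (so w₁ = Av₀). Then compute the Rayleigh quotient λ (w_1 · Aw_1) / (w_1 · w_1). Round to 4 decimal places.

w1 = Av₀ = ((-3)·1 + 1·1; 1·1 + (-5)·1) = (-2, -4)
Aw1 = (2, 18)
w1·Aw1 = (-2)·2 + (-4)·18 = -76; w1·w1 = (-2)·(-2) + (-4)·(-4) = 20
λ ≈ -76/20 = -3.8000

-3.8000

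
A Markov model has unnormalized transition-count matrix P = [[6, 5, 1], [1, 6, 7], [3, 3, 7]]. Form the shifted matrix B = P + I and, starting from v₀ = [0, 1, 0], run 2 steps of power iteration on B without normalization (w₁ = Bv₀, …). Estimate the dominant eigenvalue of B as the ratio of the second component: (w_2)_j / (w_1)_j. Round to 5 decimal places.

B = P + I has rows (7, 5, 1); (1, 7, 7); (3, 3, 8)
w1 = Bv₀ = (5, 7, 3)
w2 = Bw1 = (73, 75, 60)
Ratio: 75/7 = 10.71429

μ ≈ 10.71429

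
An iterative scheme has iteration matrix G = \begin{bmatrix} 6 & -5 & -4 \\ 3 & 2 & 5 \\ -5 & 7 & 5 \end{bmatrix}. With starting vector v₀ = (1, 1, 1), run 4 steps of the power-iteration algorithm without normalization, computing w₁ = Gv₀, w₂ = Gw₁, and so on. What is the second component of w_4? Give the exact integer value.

w1 = Gv₀ = (6·1 + (-5)·1 + (-4)·1; 3·1 + 2·1 + 5·1; (-5)·1 + 7·1 + 5·1) = (-3, 10, 7)
w2 = Gw1 = (6·(-3) + (-5)·10 + (-4)·7; 3·(-3) + 2·10 + 5·7; (-5)·(-3) + 7·10 + 5·7) = (-96, 46, 120)
w3 = Gw2 = (-1286, 404, 1402)
w4 = Gw3 = (-15344, 3960, 16268)
The requested component of w4 is 3960.

3960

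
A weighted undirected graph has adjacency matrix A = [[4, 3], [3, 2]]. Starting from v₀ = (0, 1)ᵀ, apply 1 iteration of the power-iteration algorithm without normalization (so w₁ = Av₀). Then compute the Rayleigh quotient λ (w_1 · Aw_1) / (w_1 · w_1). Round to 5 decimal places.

λ ≈ 6.15385

w1 = Av₀ = (4·0 + 3·1; 3·0 + 2·1) = (3, 2)
Aw1 = (18, 13)
w1·Aw1 = 3·18 + 2·13 = 80; w1·w1 = 3·3 + 2·2 = 13
λ ≈ 80/13 = 6.15385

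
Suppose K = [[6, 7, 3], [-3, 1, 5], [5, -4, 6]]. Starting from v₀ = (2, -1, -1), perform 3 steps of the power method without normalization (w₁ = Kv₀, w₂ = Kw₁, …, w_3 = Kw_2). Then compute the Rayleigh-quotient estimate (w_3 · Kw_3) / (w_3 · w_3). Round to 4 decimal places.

3.9742

w1 = Kv₀ = (2, -12, 8)
w2 = Kw1 = (-48, 22, 106)
w3 = Kw2 = (184, 696, 308)
Kw3 = (6900, 1684, -16)
w3·Kw3 = 184·6900 + 696·1684 + 308·(-16) = 2436736; w3·w3 = 184·184 + 696·696 + 308·308 = 613136
λ ≈ 2436736/613136 = 3.9742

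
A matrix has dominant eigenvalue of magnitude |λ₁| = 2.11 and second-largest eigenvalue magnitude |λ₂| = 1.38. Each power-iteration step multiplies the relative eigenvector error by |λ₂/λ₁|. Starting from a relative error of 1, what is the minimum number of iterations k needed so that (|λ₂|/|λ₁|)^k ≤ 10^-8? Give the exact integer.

|λ₂/λ₁| = 1.38/2.11 = 0.65403
Need k ≥ ln(10^-8) / ln(0.65403) = -18.4207 / -0.4246 ≈ 43.383
Smallest integer k satisfying the bound: 44

44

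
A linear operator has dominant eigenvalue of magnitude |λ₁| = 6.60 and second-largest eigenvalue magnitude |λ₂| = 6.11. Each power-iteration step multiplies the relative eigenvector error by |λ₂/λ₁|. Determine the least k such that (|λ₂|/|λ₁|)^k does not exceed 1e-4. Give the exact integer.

|λ₂/λ₁| = 6.11/6.60 = 0.92576
Need k ≥ ln(1e-4) / ln(0.92576) = -9.2103 / -0.0771 ≈ 119.393
Smallest integer k satisfying the bound: 120

120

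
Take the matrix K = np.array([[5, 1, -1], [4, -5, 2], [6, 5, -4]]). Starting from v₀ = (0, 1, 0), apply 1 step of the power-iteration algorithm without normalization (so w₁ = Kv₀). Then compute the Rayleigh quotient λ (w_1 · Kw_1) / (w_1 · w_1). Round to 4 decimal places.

w1 = Kv₀ = (1, -5, 5)
Kw1 = (-5, 39, -39)
w1·Kw1 = 1·(-5) + (-5)·39 + 5·(-39) = -395; w1·w1 = 1·1 + (-5)·(-5) + 5·5 = 51
λ ≈ -395/51 = -7.7451

-7.7451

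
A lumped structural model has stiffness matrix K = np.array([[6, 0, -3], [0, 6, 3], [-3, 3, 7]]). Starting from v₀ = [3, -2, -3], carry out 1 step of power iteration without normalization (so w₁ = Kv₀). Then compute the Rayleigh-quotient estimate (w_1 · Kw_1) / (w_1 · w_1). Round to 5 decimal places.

λ ≈ 10.72993

w1 = Kv₀ = (27, -21, -36)
Kw1 = (270, -234, -396)
w1·Kw1 = 27·270 + (-21)·(-234) + (-36)·(-396) = 26460; w1·w1 = 27·27 + (-21)·(-21) + (-36)·(-36) = 2466
λ ≈ 26460/2466 = 10.72993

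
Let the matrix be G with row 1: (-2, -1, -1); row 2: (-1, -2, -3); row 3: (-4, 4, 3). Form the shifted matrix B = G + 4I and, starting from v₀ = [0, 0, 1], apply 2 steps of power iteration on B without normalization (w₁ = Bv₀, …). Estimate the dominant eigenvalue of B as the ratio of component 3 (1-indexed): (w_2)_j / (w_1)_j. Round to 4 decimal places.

B = G + 4I has rows (2, -1, -1); (-1, 2, -3); (-4, 4, 7)
w1 = Bv₀ = (2·0 + (-1)·0 + (-1)·1; (-1)·0 + 2·0 + (-3)·1; (-4)·0 + 4·0 + 7·1) = (-1, -3, 7)
w2 = Bw1 = (2·(-1) + (-1)·(-3) + (-1)·7; (-1)·(-1) + 2·(-3) + (-3)·7; (-4)·(-1) + 4·(-3) + 7·7) = (-6, -26, 41)
Ratio: 41/7 = 5.8571

μ ≈ 5.8571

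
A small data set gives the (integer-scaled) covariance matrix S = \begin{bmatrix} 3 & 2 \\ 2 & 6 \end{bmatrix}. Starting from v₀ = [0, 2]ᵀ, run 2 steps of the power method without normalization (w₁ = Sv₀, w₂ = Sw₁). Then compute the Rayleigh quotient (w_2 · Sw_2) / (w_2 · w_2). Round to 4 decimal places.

w1 = Sv₀ = (3·0 + 2·2; 2·0 + 6·2) = (4, 12)
w2 = Sw1 = (3·4 + 2·12; 2·4 + 6·12) = (36, 80)
Sw2 = (268, 552)
w2·Sw2 = 36·268 + 80·552 = 53808; w2·w2 = 36·36 + 80·80 = 7696
λ ≈ 53808/7696 = 6.9917

λ ≈ 6.9917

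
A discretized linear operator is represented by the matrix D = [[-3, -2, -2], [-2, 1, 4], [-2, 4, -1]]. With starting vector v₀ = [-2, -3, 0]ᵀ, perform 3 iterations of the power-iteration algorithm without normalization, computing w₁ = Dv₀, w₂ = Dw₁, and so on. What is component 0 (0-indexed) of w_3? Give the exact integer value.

w1 = Dv₀ = ((-3)·(-2) + (-2)·(-3) + (-2)·0; (-2)·(-2) + 1·(-3) + 4·0; (-2)·(-2) + 4·(-3) + (-1)·0) = (12, 1, -8)
w2 = Dw1 = ((-3)·12 + (-2)·1 + (-2)·(-8); (-2)·12 + 1·1 + 4·(-8); (-2)·12 + 4·1 + (-1)·(-8)) = (-22, -55, -12)
w3 = Dw2 = (200, -59, -164)
The requested component of w3 is 200.

200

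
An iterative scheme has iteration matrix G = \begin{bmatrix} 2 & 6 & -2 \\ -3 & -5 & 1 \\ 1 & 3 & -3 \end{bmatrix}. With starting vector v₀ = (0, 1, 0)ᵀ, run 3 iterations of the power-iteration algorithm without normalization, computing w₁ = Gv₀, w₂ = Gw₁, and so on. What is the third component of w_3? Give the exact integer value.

w1 = Gv₀ = (6, -5, 3)
w2 = Gw1 = (-24, 10, -18)
w3 = Gw2 = (48, 4, 60)
The requested component of w3 is 60.

60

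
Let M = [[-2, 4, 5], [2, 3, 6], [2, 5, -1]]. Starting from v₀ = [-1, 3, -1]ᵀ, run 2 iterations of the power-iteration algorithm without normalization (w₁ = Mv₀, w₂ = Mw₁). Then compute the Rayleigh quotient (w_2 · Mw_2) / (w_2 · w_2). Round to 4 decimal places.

w1 = Mv₀ = ((-2)·(-1) + 4·3 + 5·(-1); 2·(-1) + 3·3 + 6·(-1); 2·(-1) + 5·3 + (-1)·(-1)) = (9, 1, 14)
w2 = Mw1 = ((-2)·9 + 4·1 + 5·14; 2·9 + 3·1 + 6·14; 2·9 + 5·1 + (-1)·14) = (56, 105, 9)
Mw2 = (353, 481, 628)
w2·Mw2 = 56·353 + 105·481 + 9·628 = 75925; w2·w2 = 56·56 + 105·105 + 9·9 = 14242
λ ≈ 75925/14242 = 5.3311

5.3311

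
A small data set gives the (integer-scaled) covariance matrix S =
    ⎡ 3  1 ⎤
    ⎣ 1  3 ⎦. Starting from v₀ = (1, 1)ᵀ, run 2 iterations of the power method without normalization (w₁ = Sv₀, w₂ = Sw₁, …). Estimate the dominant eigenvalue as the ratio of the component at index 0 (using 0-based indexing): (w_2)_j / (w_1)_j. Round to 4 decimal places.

w1 = Sv₀ = (3·1 + 1·1; 1·1 + 3·1) = (4, 4)
w2 = Sw1 = (3·4 + 1·4; 1·4 + 3·4) = (16, 16)
Ratio at component: 16 / 4 = 4.0000

4.0000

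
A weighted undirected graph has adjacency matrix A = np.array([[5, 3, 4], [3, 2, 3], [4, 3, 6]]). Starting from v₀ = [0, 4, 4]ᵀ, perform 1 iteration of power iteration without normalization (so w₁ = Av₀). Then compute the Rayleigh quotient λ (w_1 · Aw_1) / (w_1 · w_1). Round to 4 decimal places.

11.3871

w1 = Av₀ = (5·0 + 3·4 + 4·4; 3·0 + 2·4 + 3·4; 4·0 + 3·4 + 6·4) = (28, 20, 36)
Aw1 = (344, 232, 388)
w1·Aw1 = 28·344 + 20·232 + 36·388 = 28240; w1·w1 = 28·28 + 20·20 + 36·36 = 2480
λ ≈ 28240/2480 = 11.3871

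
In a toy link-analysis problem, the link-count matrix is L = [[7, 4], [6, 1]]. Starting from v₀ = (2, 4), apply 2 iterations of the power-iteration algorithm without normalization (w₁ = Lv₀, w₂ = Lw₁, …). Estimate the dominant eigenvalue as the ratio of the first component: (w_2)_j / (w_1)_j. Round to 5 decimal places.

w1 = Lv₀ = (30, 16)
w2 = Lw1 = (274, 196)
Ratio at component: 274 / 30 = 9.13333

9.13333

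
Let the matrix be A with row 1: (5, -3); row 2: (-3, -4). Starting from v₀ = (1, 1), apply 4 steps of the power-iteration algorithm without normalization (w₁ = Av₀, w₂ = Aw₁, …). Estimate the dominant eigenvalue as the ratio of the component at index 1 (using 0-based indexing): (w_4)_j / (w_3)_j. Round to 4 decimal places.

w1 = Av₀ = (5·1 + (-3)·1; (-3)·1 + (-4)·1) = (2, -7)
w2 = Aw1 = (5·2 + (-3)·(-7); (-3)·2 + (-4)·(-7)) = (31, 22)
w3 = Aw2 = (89, -181)
w4 = Aw3 = (988, 457)
Ratio at component: 457 / -181 = -2.5249

-2.5249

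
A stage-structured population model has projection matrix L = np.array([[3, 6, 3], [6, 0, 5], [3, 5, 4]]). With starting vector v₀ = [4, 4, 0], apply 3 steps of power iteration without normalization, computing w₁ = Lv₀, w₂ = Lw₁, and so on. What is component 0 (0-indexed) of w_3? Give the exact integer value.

4368

w1 = Lv₀ = (3·4 + 6·4 + 3·0; 6·4 + 0·4 + 5·0; 3·4 + 5·4 + 4·0) = (36, 24, 32)
w2 = Lw1 = (3·36 + 6·24 + 3·32; 6·36 + 0·24 + 5·32; 3·36 + 5·24 + 4·32) = (348, 376, 356)
w3 = Lw2 = (4368, 3868, 4348)
The requested component of w3 is 4368.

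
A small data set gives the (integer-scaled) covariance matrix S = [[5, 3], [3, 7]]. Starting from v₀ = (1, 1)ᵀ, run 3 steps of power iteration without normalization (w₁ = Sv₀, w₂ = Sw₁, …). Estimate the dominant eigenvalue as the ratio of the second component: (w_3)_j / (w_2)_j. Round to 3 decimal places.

9.234

w1 = Sv₀ = (5·1 + 3·1; 3·1 + 7·1) = (8, 10)
w2 = Sw1 = (5·8 + 3·10; 3·8 + 7·10) = (70, 94)
w3 = Sw2 = (632, 868)
Ratio at component: 868 / 94 = 9.234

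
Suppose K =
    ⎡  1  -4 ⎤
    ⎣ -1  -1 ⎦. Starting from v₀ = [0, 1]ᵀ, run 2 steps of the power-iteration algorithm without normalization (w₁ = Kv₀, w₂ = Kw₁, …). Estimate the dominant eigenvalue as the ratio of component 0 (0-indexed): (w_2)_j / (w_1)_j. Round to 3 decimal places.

0.000

w1 = Kv₀ = (-4, -1)
w2 = Kw1 = (0, 5)
Ratio at component: 0 / -4 = 0.000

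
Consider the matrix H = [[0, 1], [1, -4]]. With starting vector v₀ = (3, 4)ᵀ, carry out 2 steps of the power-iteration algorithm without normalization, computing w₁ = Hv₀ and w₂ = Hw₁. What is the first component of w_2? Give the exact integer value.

-13

w1 = Hv₀ = (4, -13)
w2 = Hw1 = (-13, 56)
The requested component of w2 is -13.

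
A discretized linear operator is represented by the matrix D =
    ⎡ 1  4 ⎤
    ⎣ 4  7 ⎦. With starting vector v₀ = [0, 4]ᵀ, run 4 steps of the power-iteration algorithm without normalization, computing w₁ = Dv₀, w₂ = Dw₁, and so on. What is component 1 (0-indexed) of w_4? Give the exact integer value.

w1 = Dv₀ = (1·0 + 4·4; 4·0 + 7·4) = (16, 28)
w2 = Dw1 = (1·16 + 4·28; 4·16 + 7·28) = (128, 260)
w3 = Dw2 = (1168, 2332)
w4 = Dw3 = (10496, 20996)
The requested component of w4 is 20996.

20996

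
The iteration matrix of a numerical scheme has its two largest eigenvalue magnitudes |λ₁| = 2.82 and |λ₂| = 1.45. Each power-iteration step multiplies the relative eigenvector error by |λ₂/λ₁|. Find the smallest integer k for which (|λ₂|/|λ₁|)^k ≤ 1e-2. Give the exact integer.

7

|λ₂/λ₁| = 1.45/2.82 = 0.51418
Need k ≥ ln(1e-2) / ln(0.51418) = -4.6052 / -0.6652 ≈ 6.923
Smallest integer k satisfying the bound: 7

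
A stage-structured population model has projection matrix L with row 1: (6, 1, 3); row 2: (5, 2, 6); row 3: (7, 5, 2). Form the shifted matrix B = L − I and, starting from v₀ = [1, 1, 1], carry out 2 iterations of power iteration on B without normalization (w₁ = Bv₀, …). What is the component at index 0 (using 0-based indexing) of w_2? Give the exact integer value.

96

B = L − I has rows (5, 1, 3); (5, 1, 6); (7, 5, 1)
w1 = Bv₀ = (5·1 + 1·1 + 3·1; 5·1 + 1·1 + 6·1; 7·1 + 5·1 + 1·1) = (9, 12, 13)
w2 = Bw1 = (5·9 + 1·12 + 3·13; 5·9 + 1·12 + 6·13; 7·9 + 5·12 + 1·13) = (96, 135, 136)
Requested component of w2: 96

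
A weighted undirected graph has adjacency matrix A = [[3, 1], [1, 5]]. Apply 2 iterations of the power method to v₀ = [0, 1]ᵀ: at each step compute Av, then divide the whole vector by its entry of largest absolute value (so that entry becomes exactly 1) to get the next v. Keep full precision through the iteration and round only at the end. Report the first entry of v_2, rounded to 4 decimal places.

Av0 = (1.00000, 5.00000); divide by 5.00000 → v1 = (0.20000, 1.00000)
Av1 = (1.60000, 5.20000); divide by 5.20000 → v2 = (0.30769, 1.00000)
Requested entry of v2: 8/26 = 0.3077

0.3077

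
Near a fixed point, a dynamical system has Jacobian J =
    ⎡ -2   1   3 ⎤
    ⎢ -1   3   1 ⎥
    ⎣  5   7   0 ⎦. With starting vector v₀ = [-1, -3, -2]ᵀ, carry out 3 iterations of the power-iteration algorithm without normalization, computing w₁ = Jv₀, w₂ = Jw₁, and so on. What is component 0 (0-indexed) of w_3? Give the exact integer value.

w1 = Jv₀ = ((-2)·(-1) + 1·(-3) + 3·(-2); (-1)·(-1) + 3·(-3) + 1·(-2); 5·(-1) + 7·(-3) + 0·(-2)) = (-7, -10, -26)
w2 = Jw1 = ((-2)·(-7) + 1·(-10) + 3·(-26); (-1)·(-7) + 3·(-10) + 1·(-26); 5·(-7) + 7·(-10) + 0·(-26)) = (-74, -49, -105)
w3 = Jw2 = (-216, -178, -713)
The requested component of w3 is -216.

-216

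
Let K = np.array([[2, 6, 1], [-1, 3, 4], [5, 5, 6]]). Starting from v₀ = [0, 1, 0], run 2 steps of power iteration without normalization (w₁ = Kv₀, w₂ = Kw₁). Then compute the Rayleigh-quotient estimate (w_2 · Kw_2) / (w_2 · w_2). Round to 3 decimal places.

w1 = Kv₀ = (6, 3, 5)
w2 = Kw1 = (35, 23, 75)
Kw2 = (283, 334, 740)
w2·Kw2 = 35·283 + 23·334 + 75·740 = 73087; w2·w2 = 35·35 + 23·23 + 75·75 = 7379
λ ≈ 73087/7379 = 9.905

λ ≈ 9.905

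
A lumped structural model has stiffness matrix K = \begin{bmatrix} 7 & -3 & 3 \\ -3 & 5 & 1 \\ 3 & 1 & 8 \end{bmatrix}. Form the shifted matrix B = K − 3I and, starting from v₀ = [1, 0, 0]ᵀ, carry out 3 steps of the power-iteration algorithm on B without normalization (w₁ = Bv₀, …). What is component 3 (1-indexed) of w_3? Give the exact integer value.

207

B = K − 3I has rows (4, -3, 3); (-3, 2, 1); (3, 1, 5)
w1 = Bv₀ = (4, -3, 3)
w2 = Bw1 = (34, -15, 24)
w3 = Bw2 = (253, -108, 207)
Requested component of w3: 207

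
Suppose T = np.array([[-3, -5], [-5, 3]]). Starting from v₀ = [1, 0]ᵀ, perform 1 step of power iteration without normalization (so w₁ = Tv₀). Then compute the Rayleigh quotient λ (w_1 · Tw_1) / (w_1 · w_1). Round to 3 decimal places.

-3.000

w1 = Tv₀ = (-3, -5)
Tw1 = (34, 0)
w1·Tw1 = (-3)·34 + (-5)·0 = -102; w1·w1 = (-3)·(-3) + (-5)·(-5) = 34
λ ≈ -102/34 = -3.000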